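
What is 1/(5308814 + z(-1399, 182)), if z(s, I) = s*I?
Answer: 1/5054196 ≈ 1.9786e-7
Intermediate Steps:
z(s, I) = I*s
1/(5308814 + z(-1399, 182)) = 1/(5308814 + 182*(-1399)) = 1/(5308814 - 254618) = 1/5054196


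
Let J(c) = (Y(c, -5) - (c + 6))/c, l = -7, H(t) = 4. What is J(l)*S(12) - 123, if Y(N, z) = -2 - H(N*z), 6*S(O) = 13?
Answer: -5101/42 ≈ -121.45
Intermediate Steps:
S(O) = 13/6 (S(O) = (⅙)*13 = 13/6)
Y(N, z) = -6 (Y(N, z) = -2 - 1*4 = -2 - 4 = -6)
J(c) = (-12 - c)/c (J(c) = (-6 - (c + 6))/c = (-6 - (6 + c))/c = (-6 + (-6 - c))/c = (-12 - c)/c)
J(l)*S(12) - 123 = ((-12 - 1*(-7))/(-7))*(13/6) - 123 = -(-12 + 7)/7*(13/6) - 123 = -⅐*(-5)*(13/6) - 123 = (5/7)*(13/6) - 123 = 65/42 - 123 = -5101/42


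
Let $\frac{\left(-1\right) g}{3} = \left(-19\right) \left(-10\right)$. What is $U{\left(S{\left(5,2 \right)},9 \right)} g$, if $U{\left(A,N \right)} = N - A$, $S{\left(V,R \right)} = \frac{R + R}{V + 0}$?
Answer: $-4674$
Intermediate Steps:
$S{\left(V,R \right)} = \frac{2 R}{V}$
$g = -570$ ($g = - 3 \left(\left(-19\right) \left(-10\right)\right) = \left(-3\right) 190 = -570$)
$U{\left(S{\left(5,2 \right)},9 \right)} g = \left(9 - 2 \cdot 2 \cdot \frac{1}{5}\right) \left(-570\right) = \left(9 - \frac{4}{5}\right) \left(-570\right) = \frac{41}{5} \left(-570\right) = -4674$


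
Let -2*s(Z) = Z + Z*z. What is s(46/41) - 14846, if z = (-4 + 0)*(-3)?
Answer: -608985/41 ≈ -14853.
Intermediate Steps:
z = 12 (z = -4*(-3) = 12)
s(Z) = -13*Z/2 (s(Z) = -(Z + Z*12)/2 = -(Z + 12*Z)/2 = -13*Z/2)
s(46/41) - 14846 = -299/41 - 14846 = -608985/41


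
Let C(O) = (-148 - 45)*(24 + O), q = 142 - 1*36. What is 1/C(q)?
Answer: -1/25090 ≈ -3.9857e-5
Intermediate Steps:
q = 106 (q = 142 - 36 = 106)
C(O) = -4632 - 193*O (C(O) = -193*(24 + O) = -4632 - 193*O)
1/C(q) = 1/(-4632 - 193*106) = 1/(-4632 - 20458) = 1/(-25090) = -1/25090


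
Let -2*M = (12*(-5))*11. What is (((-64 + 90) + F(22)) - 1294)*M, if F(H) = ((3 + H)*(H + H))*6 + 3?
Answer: 1760550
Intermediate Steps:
F(H) = 3 + 12*H*(3 + H) (F(H) = ((3 + H)*(2*H))*6 + 3 = (2*H*(3 + H))*6 + 3 = 12*H*(3 + H) + 3 = 3 + 12*H*(3 + H))
M = 330 (M = -12*(-5)*11/2 = -(-30)*11 = -1/2*(-660) = 330)
(((-64 + 90) + F(22)) - 1294)*M = (((-64 + 90) + (3 + 12*22**2 + 36*22)) - 1294)*330 = ((26 + (3 + 12*484 + 792)) - 1294)*330 = ((26 + (3 + 5808 + 792)) - 1294)*330 = ((26 + 6603) - 1294)*330 = (6629 - 1294)*330 = 5335*330 = 1760550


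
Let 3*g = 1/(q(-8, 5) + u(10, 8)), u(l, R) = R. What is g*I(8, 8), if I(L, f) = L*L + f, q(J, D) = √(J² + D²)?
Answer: -192/25 + 24*√89/25 ≈ 1.3766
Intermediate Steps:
q(J, D) = √(D² + J²)
I(L, f) = f + L² (I(L, f) = L² + f = f + L²)
g = 1/(3*(8 + √89)) (g = 1/(3*(√(5² + (-8)²) + 8)) = 1/(3*(√(25 + 64) + 8)) = 1/(3*(√89 + 8)) = 1/(3*(8 + √89)) ≈ 0.019120)
g*I(8, 8) = (-8/75 + √89/75)*(8 + 8²) = (-8/75 + √89/75)*(8 + 64) = (-8/75 + √89/75)*72 = -192/25 + 24*√89/25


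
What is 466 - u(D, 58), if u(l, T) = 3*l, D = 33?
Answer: 367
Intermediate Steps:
466 - u(D, 58) = 466 - 3*33 = 466 - 1*99 = 466 - 99 = 367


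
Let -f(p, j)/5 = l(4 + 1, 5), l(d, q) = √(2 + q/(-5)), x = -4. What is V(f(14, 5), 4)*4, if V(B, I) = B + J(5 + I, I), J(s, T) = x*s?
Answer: -164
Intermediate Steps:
J(s, T) = -4*s
l(d, q) = √(2 - q/5) (l(d, q) = √(2 + q*(-⅕)) = √(2 - q/5))
f(p, j) = -5 (f(p, j) = -√(50 - 5*5) = -√(50 - 25) = -√25 = -5)
V(B, I) = -20 + B - 4*I (V(B, I) = B - 4*(5 + I) = B + (-20 - 4*I) = -20 + B - 4*I)
V(f(14, 5), 4)*4 = (-20 - 5 - 4*4)*4 = (-20 - 5 - 16)*4 = -41*4 = -164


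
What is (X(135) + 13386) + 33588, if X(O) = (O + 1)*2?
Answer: 47246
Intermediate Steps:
X(O) = 2 + 2*O (X(O) = (1 + O)*2 = 2 + 2*O)
(X(135) + 13386) + 33588 = ((2 + 2*135) + 13386) + 33588 = ((2 + 270) + 13386) + 33588 = (272 + 13386) + 33588 = 13658 + 33588 = 47246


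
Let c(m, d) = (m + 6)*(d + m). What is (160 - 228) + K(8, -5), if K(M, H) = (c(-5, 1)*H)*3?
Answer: -8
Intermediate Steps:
c(m, d) = (6 + m)*(d + m)
K(M, H) = -12*H (K(M, H) = (((-5)**2 + 6*1 + 6*(-5) + 1*(-5))*H)*3 = ((25 + 6 - 30 - 5)*H)*3 = -4*H*3 = -12*H)
(160 - 228) + K(8, -5) = (160 - 228) - 12*(-5) = -68 + 60 = -8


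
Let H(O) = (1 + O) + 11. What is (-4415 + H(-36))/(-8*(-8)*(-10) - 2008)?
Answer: 4439/2648 ≈ 1.6764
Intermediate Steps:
H(O) = 12 + O
(-4415 + H(-36))/(-8*(-8)*(-10) - 2008) = (-4415 + (12 - 36))/(-8*(-8)*(-10) - 2008) = (-4415 - 24)/(64*(-10) - 2008) = -4439/(-640 - 2008) = -4439/(-2648) = -4439*(-1/2648) = 4439/2648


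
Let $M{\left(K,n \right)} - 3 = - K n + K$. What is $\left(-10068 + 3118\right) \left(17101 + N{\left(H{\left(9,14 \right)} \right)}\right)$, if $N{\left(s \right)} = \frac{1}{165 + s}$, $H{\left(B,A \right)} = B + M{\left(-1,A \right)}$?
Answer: $- \frac{2258187745}{19} \approx -1.1885 \cdot 10^{8}$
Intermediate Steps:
$M{\left(K,n \right)} = 3 + K - K n$ ($M{\left(K,n \right)} = 3 + \left(- K n + K\right) = 3 - \left(- K + K n\right) = 3 + K - K n$)
$H{\left(B,A \right)} = 2 + A + B$ ($H{\left(B,A \right)} = B - \left(-2 - A\right) = B + \left(3 - 1 + A\right) = B + \left(2 + A\right) = 2 + A + B$)
$\left(-10068 + 3118\right) \left(17101 + N{\left(H{\left(9,14 \right)} \right)}\right) = \left(-10068 + 3118\right) \left(17101 + \frac{1}{165 + \left(2 + 14 + 9\right)}\right) = - 6950 \left(17101 + \frac{1}{165 + 25}\right) = - 6950 \left(17101 + \frac{1}{190}\right) = \left(-6950\right) \frac{3249191}{190} = - \frac{2258187745}{19}$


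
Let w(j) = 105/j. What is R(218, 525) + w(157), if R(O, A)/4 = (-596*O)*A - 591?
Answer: -42837632643/157 ≈ -2.7285e+8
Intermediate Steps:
R(O, A) = -2364 - 2384*A*O (R(O, A) = 4*((-596*O)*A - 591) = 4*(-596*A*O - 591) = 4*(-591 - 596*A*O) = -2364 - 2384*A*O)
R(218, 525) + w(157) = (-2364 - 2384*525*218) + 105/157 = (-2364 - 272848800) + 105*(1/157) = -272851164 + 105/157 = -42837632643/157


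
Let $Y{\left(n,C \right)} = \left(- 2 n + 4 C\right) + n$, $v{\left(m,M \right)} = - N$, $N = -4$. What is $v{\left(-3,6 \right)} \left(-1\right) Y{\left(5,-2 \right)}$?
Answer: $52$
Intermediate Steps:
$v{\left(m,M \right)} = 4$ ($v{\left(m,M \right)} = \left(-1\right) \left(-4\right) = 4$)
$Y{\left(n,C \right)} = - n + 4 C$
$v{\left(-3,6 \right)} \left(-1\right) Y{\left(5,-2 \right)} = 4 \left(-1\right) \left(\left(-1\right) 5 + 4 \left(-2\right)\right) = - 4 \left(-5 - 8\right) = \left(-4\right) \left(-13\right) = 52$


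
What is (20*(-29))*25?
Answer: -14500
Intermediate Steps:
(20*(-29))*25 = -580*25 = -14500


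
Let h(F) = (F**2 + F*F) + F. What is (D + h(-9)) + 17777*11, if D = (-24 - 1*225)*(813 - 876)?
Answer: 211387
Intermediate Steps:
h(F) = F + 2*F**2 (h(F) = (F**2 + F**2) + F = 2*F**2 + F = F + 2*F**2)
D = 15687 (D = (-24 - 225)*(-63) = -249*(-63) = 15687)
(D + h(-9)) + 17777*11 = (15687 - 9*(1 + 2*(-9))) + 17777*11 = (15687 - 9*(1 - 18)) + 195547 = (15687 - 9*(-17)) + 195547 = (15687 + 153) + 195547 = 15840 + 195547 = 211387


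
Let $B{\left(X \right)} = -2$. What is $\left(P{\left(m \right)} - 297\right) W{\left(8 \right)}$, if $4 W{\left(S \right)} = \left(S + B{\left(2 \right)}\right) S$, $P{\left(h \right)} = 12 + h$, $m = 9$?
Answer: $-3312$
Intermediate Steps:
$W{\left(S \right)} = \frac{S \left(-2 + S\right)}{4}$ ($W{\left(S \right)} = \frac{\left(S - 2\right) S}{4} = \frac{\left(-2 + S\right) S}{4} = \frac{S \left(-2 + S\right)}{4}$)
$\left(P{\left(m \right)} - 297\right) W{\left(8 \right)} = \left(\left(12 + 9\right) - 297\right) \frac{1}{4} \cdot 8 \left(-2 + 8\right) = \left(21 - 297\right) \frac{1}{4} \cdot 8 \cdot 6 = \left(-276\right) 12 = -3312$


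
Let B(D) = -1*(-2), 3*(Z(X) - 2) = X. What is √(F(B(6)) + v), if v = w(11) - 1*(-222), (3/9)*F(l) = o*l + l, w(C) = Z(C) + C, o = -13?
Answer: 10*√15/3 ≈ 12.910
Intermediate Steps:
Z(X) = 2 + X/3
w(C) = 2 + 4*C/3 (w(C) = (2 + C/3) + C = 2 + 4*C/3)
B(D) = 2
F(l) = -36*l (F(l) = 3*(-13*l + l) = 3*(-12*l) = -36*l)
v = 716/3 (v = (2 + (4/3)*11) - 1*(-222) = (2 + 44/3) + 222 = 50/3 + 222 = 716/3 ≈ 238.67)
√(F(B(6)) + v) = √(-36*2 + 716/3) = √(-72 + 716/3) = √(500/3) = 10*√15/3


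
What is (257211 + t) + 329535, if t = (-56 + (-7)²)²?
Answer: 586795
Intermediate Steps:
t = 49 (t = (-56 + 49)² = (-7)² = 49)
(257211 + t) + 329535 = (257211 + 49) + 329535 = 257260 + 329535 = 586795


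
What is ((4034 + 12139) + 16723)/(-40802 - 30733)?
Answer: -32896/71535 ≈ -0.45986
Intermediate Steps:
((4034 + 12139) + 16723)/(-40802 - 30733) = (16173 + 16723)/(-71535) = 32896*(-1/71535) = -32896/71535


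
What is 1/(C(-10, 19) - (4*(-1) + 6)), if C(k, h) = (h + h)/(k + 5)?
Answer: -5/48 ≈ -0.10417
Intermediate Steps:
C(k, h) = 2*h/(5 + k) (C(k, h) = (2*h)/(5 + k) = 2*h/(5 + k))
1/(C(-10, 19) - (4*(-1) + 6)) = 1/(2*19/(5 - 10) - (4*(-1) + 6)) = 1/(2*19/(-5) - (-4 + 6)) = 1/(2*19*(-⅕) - 1*2) = 1/(-38/5 - 2) = 1/(-48/5) = -5/48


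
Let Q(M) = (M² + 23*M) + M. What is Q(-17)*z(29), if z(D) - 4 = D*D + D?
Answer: -104006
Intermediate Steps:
z(D) = 4 + D + D² (z(D) = 4 + (D*D + D) = 4 + (D² + D) = 4 + (D + D²) = 4 + D + D²)
Q(M) = M² + 24*M
Q(-17)*z(29) = (-17*(24 - 17))*(4 + 29 + 29²) = (-17*7)*(4 + 29 + 841) = -119*874 = -104006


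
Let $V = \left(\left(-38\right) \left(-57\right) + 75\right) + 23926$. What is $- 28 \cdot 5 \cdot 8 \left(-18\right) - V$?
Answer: $-6007$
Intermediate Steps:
$V = 26167$ ($V = \left(2166 + 75\right) + 23926 = 2241 + 23926 = 26167$)
$- 28 \cdot 5 \cdot 8 \left(-18\right) - V = - 28 \cdot 5 \cdot 8 \left(-18\right) - 26167 = \left(-28\right) 40 \left(-18\right) - 26167 = \left(-1120\right) \left(-18\right) - 26167 = 20160 - 26167 = -6007$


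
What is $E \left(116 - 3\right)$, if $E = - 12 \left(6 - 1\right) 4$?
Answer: $-27120$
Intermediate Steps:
$E = -240$ ($E = - 12 \cdot 5 \cdot 4 = \left(-12\right) 20 = -240$)
$E \left(116 - 3\right) = - 240 \left(116 - 3\right) = \left(-240\right) 113 = -27120$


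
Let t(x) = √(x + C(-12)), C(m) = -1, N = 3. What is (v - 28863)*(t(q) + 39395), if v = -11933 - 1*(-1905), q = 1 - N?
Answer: -1532110945 - 38891*I*√3 ≈ -1.5321e+9 - 67361.0*I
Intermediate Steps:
q = -2 (q = 1 - 1*3 = 1 - 3 = -2)
t(x) = √(-1 + x) (t(x) = √(x - 1) = √(-1 + x))
v = -10028 (v = -11933 + 1905 = -10028)
(v - 28863)*(t(q) + 39395) = (-10028 - 28863)*(√(-1 - 2) + 39395) = -38891*(√(-3) + 39395) = -38891*(I*√3 + 39395) = -38891*(39395 + I*√3) = -1532110945 - 38891*I*√3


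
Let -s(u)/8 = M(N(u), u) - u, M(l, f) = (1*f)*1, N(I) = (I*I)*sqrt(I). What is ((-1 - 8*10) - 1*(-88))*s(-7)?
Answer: 0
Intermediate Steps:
N(I) = I**(5/2) (N(I) = I**2*sqrt(I) = I**(5/2))
M(l, f) = f (M(l, f) = f*1 = f)
s(u) = 0 (s(u) = -8*(u - u) = -8*0 = 0)
((-1 - 8*10) - 1*(-88))*s(-7) = ((-1 - 8*10) - 1*(-88))*0 = ((-1 - 80) + 88)*0 = (-81 + 88)*0 = 7*0 = 0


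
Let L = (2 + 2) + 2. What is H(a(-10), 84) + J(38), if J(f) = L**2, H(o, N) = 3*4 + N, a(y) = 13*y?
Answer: 132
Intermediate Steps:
H(o, N) = 12 + N
L = 6 (L = 4 + 2 = 6)
J(f) = 36 (J(f) = 6**2 = 36)
H(a(-10), 84) + J(38) = (12 + 84) + 36 = 96 + 36 = 132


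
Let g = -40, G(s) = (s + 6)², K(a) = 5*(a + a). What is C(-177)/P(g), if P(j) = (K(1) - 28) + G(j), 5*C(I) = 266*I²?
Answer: 4166757/2845 ≈ 1464.6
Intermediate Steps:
K(a) = 10*a (K(a) = 5*(2*a) = 10*a)
C(I) = 266*I²/5 (C(I) = (266*I²)/5 = 266*I²/5)
G(s) = (6 + s)²
P(j) = -18 + (6 + j)² (P(j) = (10*1 - 28) + (6 + j)² = (10 - 28) + (6 + j)² = -18 + (6 + j)²)
C(-177)/P(g) = ((266/5)*(-177)²)/(-18 + (6 - 40)²) = ((266/5)*31329)/(-18 + (-34)²) = 8333514/(5*(-18 + 1156)) = (8333514/5)/1138 = (8333514/5)*(1/1138) = 4166757/2845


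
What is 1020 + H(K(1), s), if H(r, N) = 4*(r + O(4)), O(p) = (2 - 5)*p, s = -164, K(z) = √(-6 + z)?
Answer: 972 + 4*I*√5 ≈ 972.0 + 8.9443*I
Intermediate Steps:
O(p) = -3*p
H(r, N) = -48 + 4*r (H(r, N) = 4*(r - 3*4) = 4*(r - 12) = 4*(-12 + r) = -48 + 4*r)
1020 + H(K(1), s) = 1020 + (-48 + 4*√(-6 + 1)) = 1020 + (-48 + 4*√(-5)) = 1020 + (-48 + 4*(I*√5)) = 1020 + (-48 + 4*I*√5) = 972 + 4*I*√5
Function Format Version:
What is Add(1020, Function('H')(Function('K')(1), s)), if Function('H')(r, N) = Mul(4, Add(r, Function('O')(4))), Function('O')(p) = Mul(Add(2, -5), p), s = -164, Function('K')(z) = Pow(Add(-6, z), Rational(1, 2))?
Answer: Add(972, Mul(4, I, Pow(5, Rational(1, 2)))) ≈ Add(972.00, Mul(8.9443, I))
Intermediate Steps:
Function('O')(p) = Mul(-3, p)
Function('H')(r, N) = Add(-48, Mul(4, r)) (Function('H')(r, N) = Mul(4, Add(r, Mul(-3, 4))) = Mul(4, Add(r, -12)) = Mul(4, Add(-12, r)) = Add(-48, Mul(4, r)))
Add(1020, Function('H')(Function('K')(1), s)) = Add(1020, Add(-48, Mul(4, Pow(Add(-6, 1), Rational(1, 2))))) = Add(1020, Add(-48, Mul(4, Pow(-5, Rational(1, 2))))) = Add(1020, Add(-48, Mul(4, Mul(I, Pow(5, Rational(1, 2)))))) = Add(1020, Add(-48, Mul(4, I, Pow(5, Rational(1, 2))))) = Add(972, Mul(4, I, Pow(5, Rational(1, 2))))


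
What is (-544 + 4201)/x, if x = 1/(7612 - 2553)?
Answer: 18500763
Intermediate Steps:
x = 1/5059 ≈ 0.00019767
(-544 + 4201)/x = (-544 + 4201)/(1/5059) = 3657*5059 = 18500763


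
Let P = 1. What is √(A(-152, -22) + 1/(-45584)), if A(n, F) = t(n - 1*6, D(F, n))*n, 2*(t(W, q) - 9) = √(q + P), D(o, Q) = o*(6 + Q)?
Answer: √(-177660543137 - 29610090048*√357)/11396 ≈ 75.339*I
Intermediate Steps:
t(W, q) = 9 + √(1 + q)/2 (t(W, q) = 9 + √(q + 1)/2 = 9 + √(1 + q)/2)
A(n, F) = n*(9 + √(1 + F*(6 + n))/2) (A(n, F) = (9 + √(1 + F*(6 + n))/2)*n = n*(9 + √(1 + F*(6 + n))/2))
√(A(-152, -22) + 1/(-45584)) = √((½)*(-152)*(18 + √(1 - 22*(6 - 152))) + 1/(-45584)) = √((½)*(-152)*(18 + √(1 - 22*(-146))) - 1/45584) = √((½)*(-152)*(18 + √(1 + 3212)) - 1/45584) = √((½)*(-152)*(18 + √3213) - 1/45584) = √((½)*(-152)*(18 + 3*√357) - 1/45584) = √((-1368 - 228*√357) - 1/45584) = √(-62358913/45584 - 228*√357)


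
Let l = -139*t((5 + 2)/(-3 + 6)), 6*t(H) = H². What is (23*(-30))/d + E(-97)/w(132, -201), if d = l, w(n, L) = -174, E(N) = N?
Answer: 7143907/1185114 ≈ 6.0280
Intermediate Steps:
t(H) = H²/6
l = -6811/54 (l = -139*((5 + 2)/(-3 + 6))²/6 = -139*(7/3)²/6 = -139*49/(6*9) = -139*49/54 = -6811/54 ≈ -126.13)
d = -6811/54 ≈ -126.13
(23*(-30))/d + E(-97)/w(132, -201) = (23*(-30))/(-6811/54) - 97/(-174) = -690*(-54/6811) - 97*(-1/174) = 37260/6811 + 97/174 = 7143907/1185114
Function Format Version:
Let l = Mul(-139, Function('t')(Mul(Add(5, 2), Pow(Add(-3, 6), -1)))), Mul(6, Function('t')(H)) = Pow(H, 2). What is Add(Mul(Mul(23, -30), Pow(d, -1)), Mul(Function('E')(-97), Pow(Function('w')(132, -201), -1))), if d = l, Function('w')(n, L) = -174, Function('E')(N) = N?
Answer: Rational(7143907, 1185114) ≈ 6.0280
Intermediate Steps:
Function('t')(H) = Mul(Rational(1, 6), Pow(H, 2))
l = Rational(-6811, 54) (l = Mul(-139, Mul(Rational(1, 6), Pow(Mul(Add(5, 2), Pow(Add(-3, 6), -1)), 2))) = Mul(-139, Mul(Rational(1, 6), Pow(Mul(7, Pow(3, -1)), 2))) = Mul(-139, Mul(Rational(1, 6), Pow(Mul(7, Rational(1, 3)), 2))) = Mul(-139, Mul(Rational(1, 6), Pow(Rational(7, 3), 2))) = Mul(-139, Mul(Rational(1, 6), Rational(49, 9))) = Mul(-139, Rational(49, 54)) = Rational(-6811, 54) ≈ -126.13)
d = Rational(-6811, 54) ≈ -126.13
Add(Mul(Mul(23, -30), Pow(d, -1)), Mul(Function('E')(-97), Pow(Function('w')(132, -201), -1))) = Add(Mul(Mul(23, -30), Pow(Rational(-6811, 54), -1)), Mul(-97, Pow(-174, -1))) = Add(Mul(-690, Rational(-54, 6811)), Mul(-97, Rational(-1, 174))) = Add(Rational(37260, 6811), Rational(97, 174)) = Rational(7143907, 1185114)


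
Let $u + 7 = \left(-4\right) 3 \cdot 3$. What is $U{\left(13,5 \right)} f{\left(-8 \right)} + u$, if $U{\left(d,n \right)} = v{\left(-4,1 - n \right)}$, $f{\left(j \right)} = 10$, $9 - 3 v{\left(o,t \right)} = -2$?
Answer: $- \frac{19}{3} \approx -6.3333$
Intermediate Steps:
$v{\left(o,t \right)} = \frac{11}{3}$ ($v{\left(o,t \right)} = 3 - - \frac{2}{3} = 3 + \frac{2}{3} = \frac{11}{3}$)
$U{\left(d,n \right)} = \frac{11}{3}$
$u = -43$ ($u = -7 + \left(-4\right) 3 \cdot 3 = -7 - 36 = -43$)
$U{\left(13,5 \right)} f{\left(-8 \right)} + u = \frac{11}{3} \cdot 10 - 43 = \frac{110}{3} - 43 = - \frac{19}{3}$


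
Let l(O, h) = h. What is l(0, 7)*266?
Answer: 1862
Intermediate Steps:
l(0, 7)*266 = 7*266 = 1862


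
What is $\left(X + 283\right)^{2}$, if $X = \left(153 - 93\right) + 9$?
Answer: $123904$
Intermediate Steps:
$X = 69$ ($X = 60 + 9 = 69$)
$\left(X + 283\right)^{2} = \left(69 + 283\right)^{2} = 352^{2} = 123904$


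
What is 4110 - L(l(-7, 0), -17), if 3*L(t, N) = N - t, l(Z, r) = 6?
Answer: 12353/3 ≈ 4117.7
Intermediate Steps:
L(t, N) = -t/3 + N/3 (L(t, N) = (N - t)/3 = -t/3 + N/3)
4110 - L(l(-7, 0), -17) = 4110 - (-1/3*6 + (1/3)*(-17)) = 4110 - (-2 - 17/3) = 4110 - 1*(-23/3) = 4110 + 23/3 = 12353/3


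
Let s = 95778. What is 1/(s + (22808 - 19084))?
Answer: 1/99502 ≈ 1.0050e-5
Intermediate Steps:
1/(s + (22808 - 19084)) = 1/(95778 + (22808 - 19084)) = 1/(95778 + 3724) = 1/99502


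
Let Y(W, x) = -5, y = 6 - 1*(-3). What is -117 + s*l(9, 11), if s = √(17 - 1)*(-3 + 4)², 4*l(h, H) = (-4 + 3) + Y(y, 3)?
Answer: -123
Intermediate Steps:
y = 9 (y = 6 + 3 = 9)
l(h, H) = -3/2 (l(h, H) = ((-4 + 3) - 5)/4 = (-1 - 5)/4 = (¼)*(-6) = -3/2)
s = 4 (s = √16*1² = 4*1 = 4)
-117 + s*l(9, 11) = -117 + 4*(-3/2) = -117 - 6 = -123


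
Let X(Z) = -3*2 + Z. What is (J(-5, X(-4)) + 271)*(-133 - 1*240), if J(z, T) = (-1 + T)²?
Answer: -146216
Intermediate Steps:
X(Z) = -6 + Z
(J(-5, X(-4)) + 271)*(-133 - 1*240) = ((-1 + (-6 - 4))² + 271)*(-133 - 1*240) = ((-1 - 10)² + 271)*(-133 - 240) = ((-11)² + 271)*(-373) = (121 + 271)*(-373) = 392*(-373) = -146216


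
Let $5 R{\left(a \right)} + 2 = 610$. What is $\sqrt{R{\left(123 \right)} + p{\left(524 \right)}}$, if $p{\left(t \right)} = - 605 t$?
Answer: $\frac{2 i \sqrt{1980615}}{5} \approx 562.94 i$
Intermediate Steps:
$R{\left(a \right)} = \frac{608}{5}$ ($R{\left(a \right)} = - \frac{2}{5} + \frac{1}{5} \cdot 610 = - \frac{2}{5} + 122 = \frac{608}{5}$)
$\sqrt{R{\left(123 \right)} + p{\left(524 \right)}} = \sqrt{\frac{608}{5} - 317020} = \sqrt{- \frac{1584492}{5}} = \frac{2 i \sqrt{1980615}}{5}$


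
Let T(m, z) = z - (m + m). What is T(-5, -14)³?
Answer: -64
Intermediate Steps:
T(m, z) = z - 2*m
T(-5, -14)³ = (-14 - 2*(-5))³ = (-14 + 10)³ = (-4)³ = -64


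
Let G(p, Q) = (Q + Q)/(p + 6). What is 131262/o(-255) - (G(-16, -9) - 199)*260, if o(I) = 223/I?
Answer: -22038154/223 ≈ -98826.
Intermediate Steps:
G(p, Q) = 2*Q/(6 + p) (G(p, Q) = (2*Q)/(6 + p) = 2*Q/(6 + p))
131262/o(-255) - (G(-16, -9) - 199)*260 = 131262/((223/(-255))) - (2*(-9)/(6 - 16) - 199)*260 = 131262/((223*(-1/255))) - (2*(-9)/(-10) - 199)*260 = 131262/(-223/255) - (2*(-9)*(-⅒) - 199)*260 = 131262*(-255/223) - (9/5 - 199)*260 = -33471810/223 - (-986)*260/5 = -33471810/223 - 1*(-51272) = -33471810/223 + 51272 = -22038154/223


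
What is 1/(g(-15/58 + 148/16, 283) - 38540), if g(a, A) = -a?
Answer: -116/4471683 ≈ -2.5941e-5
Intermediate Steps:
1/(g(-15/58 + 148/16, 283) - 38540) = 1/(-(-15/58 + 148/16) - 38540) = 1/(-(-15*1/58 + 148*(1/16)) - 38540) = 1/(-(-15/58 + 37/4) - 38540) = 1/(-1*1043/116 - 38540) = 1/(-1043/116 - 38540) = 1/(-4471683/116) = -116/4471683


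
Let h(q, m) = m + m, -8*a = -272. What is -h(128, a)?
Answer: -68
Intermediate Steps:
a = 34 (a = -⅛*(-272) = 34)
h(q, m) = 2*m
-h(128, a) = -2*34 = -1*68 = -68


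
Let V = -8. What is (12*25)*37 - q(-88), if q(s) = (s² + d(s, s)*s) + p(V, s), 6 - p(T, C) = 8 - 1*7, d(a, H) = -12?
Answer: 2295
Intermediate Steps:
p(T, C) = 5 (p(T, C) = 6 - (8 - 1*7) = 6 - (8 - 7) = 6 - 1*1 = 6 - 1 = 5)
q(s) = 5 + s² - 12*s (q(s) = (s² - 12*s) + 5 = 5 + s² - 12*s)
(12*25)*37 - q(-88) = (12*25)*37 - (5 + (-88)² - 12*(-88)) = 300*37 - (5 + 7744 + 1056) = 11100 - 1*8805 = 11100 - 8805 = 2295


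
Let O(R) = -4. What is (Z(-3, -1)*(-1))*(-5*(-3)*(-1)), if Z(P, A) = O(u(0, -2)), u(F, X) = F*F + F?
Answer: -60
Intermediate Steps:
u(F, X) = F + F² (u(F, X) = F² + F = F + F²)
Z(P, A) = -4
(Z(-3, -1)*(-1))*(-5*(-3)*(-1)) = (-4*(-1))*(-5*(-3)*(-1)) = 4*(15*(-1)) = 4*(-15) = -60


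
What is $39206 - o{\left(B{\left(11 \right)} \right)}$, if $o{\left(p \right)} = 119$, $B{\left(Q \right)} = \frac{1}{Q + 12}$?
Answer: $39087$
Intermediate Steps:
$B{\left(Q \right)} = \frac{1}{12 + Q}$
$39206 - o{\left(B{\left(11 \right)} \right)} = 39206 - 119 = 39087$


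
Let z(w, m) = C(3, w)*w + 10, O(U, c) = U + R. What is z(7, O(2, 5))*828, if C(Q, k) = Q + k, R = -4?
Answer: 66240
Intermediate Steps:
O(U, c) = -4 + U (O(U, c) = U - 4 = -4 + U)
z(w, m) = 10 + w*(3 + w) (z(w, m) = (3 + w)*w + 10 = w*(3 + w) + 10 = 10 + w*(3 + w))
z(7, O(2, 5))*828 = (10 + 7*(3 + 7))*828 = (10 + 7*10)*828 = (10 + 70)*828 = 80*828 = 66240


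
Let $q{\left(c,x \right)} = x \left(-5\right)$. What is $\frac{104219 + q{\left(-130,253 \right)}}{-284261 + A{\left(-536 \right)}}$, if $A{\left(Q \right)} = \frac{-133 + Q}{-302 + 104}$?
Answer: $- \frac{6794964}{18761003} \approx -0.36219$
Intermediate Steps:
$A{\left(Q \right)} = \frac{133}{198} - \frac{Q}{198}$ ($A{\left(Q \right)} = \frac{-133 + Q}{-198} = \left(-133 + Q\right) \left(- \frac{1}{198}\right) = \frac{133}{198} - \frac{Q}{198}$)
$q{\left(c,x \right)} = - 5 x$
$\frac{104219 + q{\left(-130,253 \right)}}{-284261 + A{\left(-536 \right)}} = \frac{104219 - 1265}{-284261 + \left(\frac{133}{198} - - \frac{268}{99}\right)} = \frac{104219 - 1265}{-284261 + \left(\frac{133}{198} + \frac{268}{99}\right)} = \frac{102954}{-284261 + \frac{223}{66}} = \frac{102954}{- \frac{18761003}{66}} = 102954 \left(- \frac{66}{18761003}\right) = - \frac{6794964}{18761003}$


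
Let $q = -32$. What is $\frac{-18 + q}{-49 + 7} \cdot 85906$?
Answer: $\frac{2147650}{21} \approx 1.0227 \cdot 10^{5}$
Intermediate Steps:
$\frac{-18 + q}{-49 + 7} \cdot 85906 = \frac{-18 - 32}{-49 + 7} \cdot 85906 = - \frac{50}{-42} \cdot 85906 = \left(-50\right) \left(- \frac{1}{42}\right) 85906 = \frac{25}{21} \cdot 85906 = \frac{2147650}{21}$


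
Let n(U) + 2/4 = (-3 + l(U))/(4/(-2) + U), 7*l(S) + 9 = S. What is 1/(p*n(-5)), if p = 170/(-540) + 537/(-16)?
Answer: -2016/14635 ≈ -0.13775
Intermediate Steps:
l(S) = -9/7 + S/7
n(U) = -1/2 + (-30/7 + U/7)/(-2 + U) (n(U) = -1/2 + (-3 + (-9/7 + U/7))/(4/(-2) + U) = -1/2 + (-30/7 + U/7)/(4*(-1/2) + U) = -1/2 + (-30/7 + U/7)/(-2 + U))
p = -14635/432 (p = 170*(-1/540) + 537*(-1/16) = -17/54 - 537/16 = -14635/432 ≈ -33.877)
1/(p*n(-5)) = 1/(-14635*(-46 - 5*(-5))/(6048*(-2 - 5))) = 1/(-14635*(-46 + 25)/(6048*(-7))) = 1/(-14635*(-1)*(-21)/(6048*7)) = 1/(-14635/432*3/14) = 1/(-14635/2016) = -2016/14635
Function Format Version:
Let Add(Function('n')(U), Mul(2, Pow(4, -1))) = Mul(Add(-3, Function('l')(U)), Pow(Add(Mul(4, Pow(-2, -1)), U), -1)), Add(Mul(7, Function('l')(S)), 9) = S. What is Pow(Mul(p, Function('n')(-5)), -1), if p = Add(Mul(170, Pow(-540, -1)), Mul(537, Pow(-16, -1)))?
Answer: Rational(-2016, 14635) ≈ -0.13775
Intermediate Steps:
Function('l')(S) = Add(Rational(-9, 7), Mul(Rational(1, 7), S))
Function('n')(U) = Add(Rational(-1, 2), Mul(Pow(Add(-2, U), -1), Add(Rational(-30, 7), Mul(Rational(1, 7), U)))) (Function('n')(U) = Add(Rational(-1, 2), Mul(Add(-3, Add(Rational(-9, 7), Mul(Rational(1, 7), U))), Pow(Add(Mul(4, Pow(-2, -1)), U), -1))) = Add(Rational(-1, 2), Mul(Add(Rational(-30, 7), Mul(Rational(1, 7), U)), Pow(Add(Mul(4, Rational(-1, 2)), U), -1))) = Add(Rational(-1, 2), Mul(Add(Rational(-30, 7), Mul(Rational(1, 7), U)), Pow(Add(-2, U), -1))) = Add(Rational(-1, 2), Mul(Pow(Add(-2, U), -1), Add(Rational(-30, 7), Mul(Rational(1, 7), U)))))
p = Rational(-14635, 432) (p = Add(Mul(170, Rational(-1, 540)), Mul(537, Rational(-1, 16))) = Add(Rational(-17, 54), Rational(-537, 16)) = Rational(-14635, 432) ≈ -33.877)
Pow(Mul(p, Function('n')(-5)), -1) = Pow(Mul(Rational(-14635, 432), Mul(Rational(1, 14), Pow(Add(-2, -5), -1), Add(-46, Mul(-5, -5)))), -1) = Pow(Mul(Rational(-14635, 432), Mul(Rational(1, 14), Pow(-7, -1), Add(-46, 25))), -1) = Pow(Mul(Rational(-14635, 432), Mul(Rational(1, 14), Rational(-1, 7), -21)), -1) = Pow(Mul(Rational(-14635, 432), Rational(3, 14)), -1) = Pow(Rational(-14635, 2016), -1) = Rational(-2016, 14635)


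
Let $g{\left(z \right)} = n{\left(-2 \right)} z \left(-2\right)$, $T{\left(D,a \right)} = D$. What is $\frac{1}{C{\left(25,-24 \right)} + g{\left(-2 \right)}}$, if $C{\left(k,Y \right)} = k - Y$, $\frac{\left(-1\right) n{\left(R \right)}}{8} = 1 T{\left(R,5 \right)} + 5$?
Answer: $- \frac{1}{47} \approx -0.021277$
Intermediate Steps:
$n{\left(R \right)} = -40 - 8 R$ ($n{\left(R \right)} = - 8 \left(1 R + 5\right) = - 8 \left(R + 5\right) = - 8 \left(5 + R\right) = -40 - 8 R$)
$g{\left(z \right)} = 48 z$ ($g{\left(z \right)} = \left(-40 - -16\right) z \left(-2\right) = \left(-40 + 16\right) z \left(-2\right) = - 24 z \left(-2\right) = 48 z$)
$\frac{1}{C{\left(25,-24 \right)} + g{\left(-2 \right)}} = \frac{1}{\left(25 - -24\right) + 48 \left(-2\right)} = \frac{1}{\left(25 + 24\right) - 96} = \frac{1}{49 - 96} = \frac{1}{-47} = - \frac{1}{47}$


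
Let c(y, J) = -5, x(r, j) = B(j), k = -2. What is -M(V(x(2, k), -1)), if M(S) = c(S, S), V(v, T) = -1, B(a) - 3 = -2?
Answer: 5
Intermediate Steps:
B(a) = 1 (B(a) = 3 - 2 = 1)
x(r, j) = 1
M(S) = -5
-M(V(x(2, k), -1)) = -1*(-5) = 5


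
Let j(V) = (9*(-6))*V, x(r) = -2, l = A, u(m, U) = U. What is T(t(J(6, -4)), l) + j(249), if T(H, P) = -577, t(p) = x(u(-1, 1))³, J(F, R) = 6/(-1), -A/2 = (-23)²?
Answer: -14023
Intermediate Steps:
A = -1058 (A = -2*(-23)² = -2*529 = -1058)
J(F, R) = -6 (J(F, R) = 6*(-1) = -6)
l = -1058
j(V) = -54*V
t(p) = -8 (t(p) = (-2)³ = -8)
T(t(J(6, -4)), l) + j(249) = -577 - 54*249 = -577 - 13446 = -14023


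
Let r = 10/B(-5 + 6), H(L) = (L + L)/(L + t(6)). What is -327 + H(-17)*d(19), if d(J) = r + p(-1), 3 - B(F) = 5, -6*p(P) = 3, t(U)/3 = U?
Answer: -140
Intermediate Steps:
t(U) = 3*U
p(P) = -½ (p(P) = -⅙*3 = -½)
H(L) = 2*L/(18 + L) (H(L) = (L + L)/(L + 3*6) = (2*L)/(L + 18) = (2*L)/(18 + L) = 2*L/(18 + L))
B(F) = -2 (B(F) = 3 - 1*5 = 3 - 5 = -2)
r = -5 (r = 10/(-2) = 10*(-½) = -5)
d(J) = -11/2 (d(J) = -5 - ½ = -11/2)
-327 + H(-17)*d(19) = -327 + (2*(-17)/(18 - 17))*(-11/2) = -327 + (2*(-17)/1)*(-11/2) = -327 + (2*(-17)*1)*(-11/2) = -327 - 34*(-11/2) = -327 + 187 = -140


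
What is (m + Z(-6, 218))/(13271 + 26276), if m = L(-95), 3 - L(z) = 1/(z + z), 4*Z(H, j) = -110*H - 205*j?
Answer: -1045427/3756965 ≈ -0.27826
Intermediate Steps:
Z(H, j) = -205*j/4 - 55*H/2 (Z(H, j) = (-110*H - 205*j)/4 = (-205*j - 110*H)/4 = -205*j/4 - 55*H/2)
L(z) = 3 - 1/(2*z) (L(z) = 3 - 1/(z + z) = 3 - 1/(2*z))
m = 571/190 (m = 3 - ½/(-95) = 3 - ½*(-1/95) = 3 + 1/190 = 571/190 ≈ 3.0053)
(m + Z(-6, 218))/(13271 + 26276) = (571/190 + (-205/4*218 - 55/2*(-6)))/(13271 + 26276) = (571/190 + (-22345/2 + 165))/39547 = (571/190 - 22015/2)*(1/39547) = -1045427/95*1/39547 = -1045427/3756965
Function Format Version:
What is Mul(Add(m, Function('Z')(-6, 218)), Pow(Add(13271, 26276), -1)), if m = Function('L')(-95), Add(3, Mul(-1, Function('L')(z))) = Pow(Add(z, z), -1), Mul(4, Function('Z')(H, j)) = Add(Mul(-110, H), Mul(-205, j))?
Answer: Rational(-1045427, 3756965) ≈ -0.27826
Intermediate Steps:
Function('Z')(H, j) = Add(Mul(Rational(-205, 4), j), Mul(Rational(-55, 2), H)) (Function('Z')(H, j) = Mul(Rational(1, 4), Add(Mul(-110, H), Mul(-205, j))) = Mul(Rational(1, 4), Add(Mul(-205, j), Mul(-110, H))) = Add(Mul(Rational(-205, 4), j), Mul(Rational(-55, 2), H)))
Function('L')(z) = Add(3, Mul(Rational(-1, 2), Pow(z, -1))) (Function('L')(z) = Add(3, Mul(-1, Pow(Add(z, z), -1))) = Add(3, Mul(-1, Pow(Mul(2, z), -1))) = Add(3, Mul(-1, Mul(Rational(1, 2), Pow(z, -1)))) = Add(3, Mul(Rational(-1, 2), Pow(z, -1))))
m = Rational(571, 190) (m = Add(3, Mul(Rational(-1, 2), Pow(-95, -1))) = Add(3, Mul(Rational(-1, 2), Rational(-1, 95))) = Add(3, Rational(1, 190)) = Rational(571, 190) ≈ 3.0053)
Mul(Add(m, Function('Z')(-6, 218)), Pow(Add(13271, 26276), -1)) = Mul(Add(Rational(571, 190), Add(Mul(Rational(-205, 4), 218), Mul(Rational(-55, 2), -6))), Pow(Add(13271, 26276), -1)) = Mul(Add(Rational(571, 190), Add(Rational(-22345, 2), 165)), Pow(39547, -1)) = Mul(Add(Rational(571, 190), Rational(-22015, 2)), Rational(1, 39547)) = Mul(Rational(-1045427, 95), Rational(1, 39547)) = Rational(-1045427, 3756965)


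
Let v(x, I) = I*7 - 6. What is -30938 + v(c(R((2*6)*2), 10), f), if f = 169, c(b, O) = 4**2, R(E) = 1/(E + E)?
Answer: -29761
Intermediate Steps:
R(E) = 1/(2*E)
c(b, O) = 16
v(x, I) = -6 + 7*I (v(x, I) = 7*I - 6 = -6 + 7*I)
-30938 + v(c(R((2*6)*2), 10), f) = -30938 + (-6 + 7*169) = -30938 + (-6 + 1183) = -30938 + 1177 = -29761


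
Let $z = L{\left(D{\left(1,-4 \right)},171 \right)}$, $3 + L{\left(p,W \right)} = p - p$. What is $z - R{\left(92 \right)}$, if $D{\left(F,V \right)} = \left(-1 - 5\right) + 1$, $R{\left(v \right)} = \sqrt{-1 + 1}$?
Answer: $-3$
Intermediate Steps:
$R{\left(v \right)} = 0$ ($R{\left(v \right)} = \sqrt{0} = 0$)
$D{\left(F,V \right)} = -5$ ($D{\left(F,V \right)} = -6 + 1 = -5$)
$L{\left(p,W \right)} = -3$ ($L{\left(p,W \right)} = -3 + \left(p - p\right) = -3 + 0 = -3$)
$z = -3$
$z - R{\left(92 \right)} = -3 - 0 = -3 + 0 = -3$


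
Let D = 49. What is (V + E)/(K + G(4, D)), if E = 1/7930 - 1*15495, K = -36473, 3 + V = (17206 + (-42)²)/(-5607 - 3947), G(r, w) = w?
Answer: 587164403053/1379799762640 ≈ 0.42554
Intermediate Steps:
V = -23816/4777 (V = -3 + (17206 + (-42)²)/(-5607 - 3947) = -3 + (17206 + 1764)/(-9554) = -3 + 18970*(-1/9554) = -3 - 9485/4777 = -23816/4777 ≈ -4.9856)
E = -122875349/7930 (E = 1/7930 - 15495 = -122875349/7930 ≈ -15495.)
(V + E)/(K + G(4, D)) = (-23816/4777 - 122875349/7930)/(-36473 + 49) = -587164403053/37881610/(-36424) = -587164403053/37881610*(-1/36424) = 587164403053/1379799762640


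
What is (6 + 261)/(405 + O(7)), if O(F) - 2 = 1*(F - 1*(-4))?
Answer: 267/418 ≈ 0.63876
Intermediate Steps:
O(F) = 6 + F (O(F) = 2 + 1*(F - 1*(-4)) = 2 + 1*(F + 4) = 2 + 1*(4 + F) = 2 + (4 + F) = 6 + F)
(6 + 261)/(405 + O(7)) = (6 + 261)/(405 + (6 + 7)) = 267/(405 + 13) = 267/418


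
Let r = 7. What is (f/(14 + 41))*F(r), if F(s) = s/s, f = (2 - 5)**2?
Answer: 9/55 ≈ 0.16364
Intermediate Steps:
f = 9 (f = (-3)**2 = 9)
F(s) = 1
(f/(14 + 41))*F(r) = (9/(14 + 41))*1 = (9/55)*1 = 9/55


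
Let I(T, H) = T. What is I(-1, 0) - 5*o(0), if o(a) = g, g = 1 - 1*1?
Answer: -1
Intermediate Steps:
g = 0 (g = 1 - 1 = 0)
o(a) = 0
I(-1, 0) - 5*o(0) = -1 - 5*0 = -1 + 0 = -1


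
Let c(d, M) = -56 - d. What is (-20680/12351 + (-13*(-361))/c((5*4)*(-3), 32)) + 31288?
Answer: 1603632875/49404 ≈ 32460.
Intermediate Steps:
(-20680/12351 + (-13*(-361))/c((5*4)*(-3), 32)) + 31288 = (-20680/12351 + (-13*(-361))/(-56 - 5*4*(-3))) + 31288 = (-20680*1/12351 + 4693/(-56 - 20*(-3))) + 31288 = (-20680/12351 + 4693/(-56 - 1*(-60))) + 31288 = (-20680/12351 + 4693/(-56 + 60)) + 31288 = (-20680/12351 + 4693/4) + 31288 = 57880523/49404 + 31288 = 1603632875/49404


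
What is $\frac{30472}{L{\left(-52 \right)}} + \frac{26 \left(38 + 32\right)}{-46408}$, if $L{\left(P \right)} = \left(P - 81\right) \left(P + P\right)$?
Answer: $\frac{3338871}{1543066} \approx 2.1638$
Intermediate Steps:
$L{\left(P \right)} = 2 P \left(-81 + P\right)$ ($L{\left(P \right)} = \left(-81 + P\right) 2 P = 2 P \left(-81 + P\right)$)
$\frac{30472}{L{\left(-52 \right)}} + \frac{26 \left(38 + 32\right)}{-46408} = \frac{30472}{2 \left(-52\right) \left(-81 - 52\right)} + \frac{26 \left(38 + 32\right)}{-46408} = \frac{30472}{2 \left(-52\right) \left(-133\right)} + 26 \cdot 70 \left(- \frac{1}{46408}\right) = \frac{30472}{13832} + 1820 \left(- \frac{1}{46408}\right) = 30472 \cdot \frac{1}{13832} - \frac{455}{11602} = \frac{293}{133} - \frac{455}{11602} = \frac{3338871}{1543066}$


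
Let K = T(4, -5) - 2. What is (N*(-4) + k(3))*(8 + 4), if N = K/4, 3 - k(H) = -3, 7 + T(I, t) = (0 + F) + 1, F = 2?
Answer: 144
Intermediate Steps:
T(I, t) = -4 (T(I, t) = -7 + ((0 + 2) + 1) = -7 + (2 + 1) = -7 + 3 = -4)
k(H) = 6 (k(H) = 3 - 1*(-3) = 3 + 3 = 6)
K = -6 (K = -4 - 2 = -6)
N = -3/2 (N = -6/4 = -6*¼ = -3/2 ≈ -1.5000)
(N*(-4) + k(3))*(8 + 4) = (-3/2*(-4) + 6)*(8 + 4) = (6 + 6)*12 = 12*12 = 144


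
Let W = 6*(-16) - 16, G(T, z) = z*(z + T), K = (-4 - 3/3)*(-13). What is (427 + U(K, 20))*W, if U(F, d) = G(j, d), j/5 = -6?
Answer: -25424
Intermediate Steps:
j = -30 (j = 5*(-6) = -30)
K = 65 (K = (-4 - 3*⅓)*(-13) = (-4 - 1)*(-13) = -5*(-13) = 65)
G(T, z) = z*(T + z)
U(F, d) = d*(-30 + d)
W = -112 (W = -96 - 16 = -112)
(427 + U(K, 20))*W = (427 + 20*(-30 + 20))*(-112) = (427 + 20*(-10))*(-112) = (427 - 200)*(-112) = 227*(-112) = -25424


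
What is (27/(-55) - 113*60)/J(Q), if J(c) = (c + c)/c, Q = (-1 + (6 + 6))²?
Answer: -372927/110 ≈ -3390.2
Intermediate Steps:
Q = 121 (Q = (-1 + 12)² = 11² = 121)
J(c) = 2 (J(c) = (2*c)/c = 2)
(27/(-55) - 113*60)/J(Q) = (27/(-55) - 113*60)/2 = (27*(-1/55) - 6780)*(½) = (-27/55 - 6780)*(½) = -372927/55*½ = -372927/110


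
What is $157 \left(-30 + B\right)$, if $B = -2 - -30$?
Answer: $-314$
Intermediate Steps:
$B = 28$ ($B = -2 + 30 = 28$)
$157 \left(-30 + B\right) = 157 \left(-30 + 28\right) = 157 \left(-2\right) = -314$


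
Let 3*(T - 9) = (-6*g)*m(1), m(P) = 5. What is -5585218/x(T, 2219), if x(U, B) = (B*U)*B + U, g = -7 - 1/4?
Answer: -5585218/401302903 ≈ -0.013918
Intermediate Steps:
g = -29/4 (g = -7 - 1*1/4 = -7 - 1/4 = -29/4 ≈ -7.2500)
T = 163/2 (T = 9 + (-6*(-29/4)*5)/3 = 9 + ((87/2)*5)/3 = 9 + (1/3)*(435/2) = 9 + 145/2 = 163/2 ≈ 81.500)
x(U, B) = U + U*B**2 (x(U, B) = U*B**2 + U = U + U*B**2)
-5585218/x(T, 2219) = -5585218*2/(163*(1 + 2219**2)) = -5585218*2/(163*(1 + 4923961)) = -5585218/((163/2)*4923962) = -5585218/401302903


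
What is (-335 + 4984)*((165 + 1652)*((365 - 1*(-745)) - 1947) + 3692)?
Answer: -7053169913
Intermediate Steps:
(-335 + 4984)*((165 + 1652)*((365 - 1*(-745)) - 1947) + 3692) = 4649*(1817*((365 + 745) - 1947) + 3692) = 4649*(1817*(1110 - 1947) + 3692) = 4649*(1817*(-837) + 3692) = 4649*(-1520829 + 3692) = 4649*(-1517137) = -7053169913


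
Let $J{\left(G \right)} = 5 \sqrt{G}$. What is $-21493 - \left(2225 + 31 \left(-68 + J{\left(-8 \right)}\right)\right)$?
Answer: $-21610 - 310 i \sqrt{2} \approx -21610.0 - 438.41 i$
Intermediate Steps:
$-21493 - \left(2225 + 31 \left(-68 + J{\left(-8 \right)}\right)\right) = -21493 + \left(\left(-3835 + 1610\right) - 31 \left(-68 + 5 \sqrt{-8}\right)\right) = -21493 - \left(2225 + 31 \left(-68 + 5 \cdot 2 i \sqrt{2}\right)\right) = -21493 - \left(2225 + 31 \left(-68 + 10 i \sqrt{2}\right)\right) = -21493 - \left(117 + 310 i \sqrt{2}\right) = -21610 - 310 i \sqrt{2}$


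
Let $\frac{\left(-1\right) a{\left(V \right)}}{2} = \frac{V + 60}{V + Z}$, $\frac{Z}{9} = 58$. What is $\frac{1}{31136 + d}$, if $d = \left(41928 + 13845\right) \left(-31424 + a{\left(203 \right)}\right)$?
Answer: $- \frac{725}{1270649558198} \approx -5.7057 \cdot 10^{-10}$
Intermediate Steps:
$Z = 522$ ($Z = 9 \cdot 58 = 522$)
$a{\left(V \right)} = - \frac{2 \left(60 + V\right)}{522 + V}$ ($a{\left(V \right)} = - 2 \frac{V + 60}{V + 522} = - 2 \frac{60 + V}{522 + V} = - \frac{2 \left(60 + V\right)}{522 + V}$)
$d = - \frac{1270672131798}{725}$ ($d = \left(41928 + 13845\right) \left(-31424 + \frac{2 \left(-60 - 203\right)}{522 + 203}\right) = 55773 \left(-31424 + \frac{2 \left(-60 - 203\right)}{725}\right) = 55773 \left(-31424 + 2 \cdot \frac{1}{725} \left(-263\right)\right) = 55773 \left(-31424 - \frac{526}{725}\right) = 55773 \left(- \frac{22782926}{725}\right) = - \frac{1270672131798}{725} \approx -1.7527 \cdot 10^{9}$)
$\frac{1}{31136 + d} = \frac{1}{31136 - \frac{1270672131798}{725}} = \frac{1}{- \frac{1270649558198}{725}} = - \frac{725}{1270649558198}$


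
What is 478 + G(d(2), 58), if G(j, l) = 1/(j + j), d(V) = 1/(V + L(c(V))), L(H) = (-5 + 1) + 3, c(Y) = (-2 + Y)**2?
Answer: 957/2 ≈ 478.50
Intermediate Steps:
L(H) = -1 (L(H) = -4 + 3 = -1)
d(V) = 1/(-1 + V) (d(V) = 1/(V - 1) = 1/(-1 + V))
G(j, l) = 1/(2*j)
478 + G(d(2), 58) = 478 + 1/(2*(1/(-1 + 2))) = 478 + 1/(2*(1/1)) = 478 + (1/2)/1 = 478 + (1/2)*1 = 478 + 1/2 = 957/2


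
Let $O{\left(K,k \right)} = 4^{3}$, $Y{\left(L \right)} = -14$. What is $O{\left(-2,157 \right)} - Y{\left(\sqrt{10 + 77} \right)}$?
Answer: $78$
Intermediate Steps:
$O{\left(K,k \right)} = 64$
$O{\left(-2,157 \right)} - Y{\left(\sqrt{10 + 77} \right)} = 64 - -14 = 64 + 14 = 78$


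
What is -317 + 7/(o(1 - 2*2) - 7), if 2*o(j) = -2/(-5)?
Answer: -10813/34 ≈ -318.03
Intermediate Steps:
o(j) = ⅕ (o(j) = (-2/(-5))/2 = (-2*(-⅕))/2 = (½)*(⅖) = ⅕)
-317 + 7/(o(1 - 2*2) - 7) = -317 + 7/(⅕ - 7) = -317 + 7/(-34/5) = -317 + 7*(-5/34) = -317 - 35/34 = -10813/34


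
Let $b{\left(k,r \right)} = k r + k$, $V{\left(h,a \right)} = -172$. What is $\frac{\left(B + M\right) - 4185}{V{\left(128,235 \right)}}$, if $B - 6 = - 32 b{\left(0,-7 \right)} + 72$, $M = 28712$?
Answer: $- \frac{24605}{172} \approx -143.05$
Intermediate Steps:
$b{\left(k,r \right)} = k + k r$
$B = 78$ ($B = 6 + \left(- 32 \cdot 0 \left(1 - 7\right) + 72\right) = 6 + \left(- 32 \cdot 0 \left(-6\right) + 72\right) = 6 + \left(\left(-32\right) 0 + 72\right) = 6 + \left(0 + 72\right) = 6 + 72 = 78$)
$\frac{\left(B + M\right) - 4185}{V{\left(128,235 \right)}} = \frac{\left(78 + 28712\right) - 4185}{-172} = \left(28790 - 4185\right) \left(- \frac{1}{172}\right) = 24605 \left(- \frac{1}{172}\right) = - \frac{24605}{172}$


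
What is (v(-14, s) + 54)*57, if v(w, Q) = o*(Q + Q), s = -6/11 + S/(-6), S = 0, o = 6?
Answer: 29754/11 ≈ 2704.9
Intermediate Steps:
s = -6/11 (s = -6/11 + 0/(-6) = -6*1/11 + 0*(-⅙) = -6/11 + 0 = -6/11 ≈ -0.54545)
v(w, Q) = 12*Q (v(w, Q) = 6*(Q + Q) = 6*(2*Q) = 12*Q)
(v(-14, s) + 54)*57 = (12*(-6/11) + 54)*57 = (-72/11 + 54)*57 = (522/11)*57 = 29754/11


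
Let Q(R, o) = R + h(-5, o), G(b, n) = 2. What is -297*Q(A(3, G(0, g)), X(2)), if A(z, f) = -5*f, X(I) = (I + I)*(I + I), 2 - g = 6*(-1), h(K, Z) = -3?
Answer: 3861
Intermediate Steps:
g = 8 (g = 2 - 6*(-1) = 2 - 1*(-6) = 2 + 6 = 8)
X(I) = 4*I**2 (X(I) = (2*I)*(2*I) = 4*I**2)
Q(R, o) = -3 + R (Q(R, o) = R - 3 = -3 + R)
-297*Q(A(3, G(0, g)), X(2)) = -297*(-3 - 5*2) = -297*(-3 - 10) = -297*(-13) = 3861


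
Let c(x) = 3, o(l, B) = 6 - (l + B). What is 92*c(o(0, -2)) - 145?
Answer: 131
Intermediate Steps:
o(l, B) = 6 - B - l (o(l, B) = 6 - (B + l) = 6 + (-B - l) = 6 - B - l)
92*c(o(0, -2)) - 145 = 92*3 - 145 = 276 - 145 = 131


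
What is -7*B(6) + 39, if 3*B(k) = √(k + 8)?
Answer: 39 - 7*√14/3 ≈ 30.269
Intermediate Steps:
B(k) = √(8 + k)/3 (B(k) = √(k + 8)/3 = √(8 + k)/3)
-7*B(6) + 39 = -7*√(8 + 6)/3 + 39 = -7*√14/3 + 39 = 39 - 7*√14/3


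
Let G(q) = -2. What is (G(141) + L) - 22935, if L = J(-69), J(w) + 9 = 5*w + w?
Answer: -23360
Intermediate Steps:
J(w) = -9 + 6*w (J(w) = -9 + (5*w + w) = -9 + 6*w)
L = -423 (L = -9 + 6*(-69) = -9 - 414 = -423)
(G(141) + L) - 22935 = (-2 - 423) - 22935 = -425 - 22935 = -23360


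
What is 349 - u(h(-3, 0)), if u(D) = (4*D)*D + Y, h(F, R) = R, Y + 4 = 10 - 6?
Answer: 349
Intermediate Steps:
Y = 0 (Y = -4 + (10 - 6) = -4 + 4 = 0)
u(D) = 4*D² (u(D) = (4*D)*D + 0 = 4*D² + 0 = 4*D²)
349 - u(h(-3, 0)) = 349 - 4*0² = 349 - 4*0 = 349 - 1*0 = 349 + 0 = 349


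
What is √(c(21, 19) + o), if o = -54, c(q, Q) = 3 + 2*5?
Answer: I*√41 ≈ 6.4031*I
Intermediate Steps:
c(q, Q) = 13 (c(q, Q) = 3 + 10 = 13)
√(c(21, 19) + o) = √(13 - 54) = √(-41) = I*√41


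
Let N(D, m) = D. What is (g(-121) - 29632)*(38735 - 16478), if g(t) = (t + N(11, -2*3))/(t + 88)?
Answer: -659445234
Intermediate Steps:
g(t) = (11 + t)/(88 + t) (g(t) = (t + 11)/(t + 88) = (11 + t)/(88 + t))
(g(-121) - 29632)*(38735 - 16478) = ((11 - 121)/(88 - 121) - 29632)*(38735 - 16478) = (-110/(-33) - 29632)*22257 = (-1/33*(-110) - 29632)*22257 = (10/3 - 29632)*22257 = -88886/3*22257 = -659445234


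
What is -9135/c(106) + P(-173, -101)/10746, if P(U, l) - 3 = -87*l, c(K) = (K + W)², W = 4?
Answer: 273143/4334220 ≈ 0.063020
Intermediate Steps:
c(K) = (4 + K)² (c(K) = (K + 4)² = (4 + K)²)
P(U, l) = 3 - 87*l
-9135/c(106) + P(-173, -101)/10746 = -9135/(4 + 106)² + (3 - 87*(-101))/10746 = -9135/(110²) + (3 + 8787)*(1/10746) = -9135/12100 + 8790*(1/10746) = -9135*1/12100 + 1465/1791 = -1827/2420 + 1465/1791 = 273143/4334220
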